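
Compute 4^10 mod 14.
Use repeated squaring. Binary(10) = 1010. Walk through the bits of the exponent 10 left-to-right: at each bit after the leading one, square the running value, then multiply by 4 if the bit is 1 (always reducing mod 14):
  bit 1 = 1 (leading): start with 4.
  bit 2 = 0: square 4^2 = 16 ≡ 2 (mod 14).
  bit 3 = 1: square 2^2 = 4; bit is 1, so multiply 4·4 = 16 ≡ 2 (mod 14).
  bit 4 = 0: square 2^2 = 4 (mod 14).
Final value: 4^10 ≡ 4 (mod 14).

Final answer: 4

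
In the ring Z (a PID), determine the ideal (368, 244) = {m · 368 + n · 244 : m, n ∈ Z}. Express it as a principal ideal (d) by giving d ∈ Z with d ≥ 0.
In the PID Z, (a, b) is generated by gcd(a, b). Compute gcd(368, 244) with the extended Euclidean algorithm, tracking rows (r, s, t) with s·368 + t·244 = r:
  row A: (368, 1, 0)   [1·368 + 0·244 = 368]
  row B: (244, 0, 1)   [0·368 + 1·244 = 244]
  368 = 1·244 + 124   → row C = row A − 1·row B = (124, 1, −1)   [check: 1·368 − 1·244 = 124]
  244 = 1·124 + 120   → row D = row B − 1·row C = (120, −1, 2)   [check: −1·368 + 2·244 = 120]
  124 = 1·120 + 4   → row E = row C − 1·row D = (4, 2, −3)   [check: 2·368 − 3·244 = 4]
  120 = 30·4 + 0   → remainder 0, stop. gcd = 4 (last nonzero row E).
So gcd(368, 244) = 4, with Bézout identity 2·368 − 3·244 = 4. Containment (⊇): the Bézout identity exhibits 4 as an element of (368, 244), giving (4) ⊆ (368, 244). Containment (⊆): since 4 | 368 and 4 | 244 (368 = 4·92, 244 = 4·61), every Z-linear combination of 368 and 244 is divisible by 4, so (368, 244) ⊆ (4). Therefore (368, 244) = (4), d = 4.

Final answer: (368, 244) = (4); d = 4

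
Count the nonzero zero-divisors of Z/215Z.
Z/215Z has 46 nonzero zero-divisors

In Z/215Z each nonzero element is either a unit (gcd with 215 is 1) or a zero-divisor (gcd > 1). The number of units is φ(215): factorise 215 = 5 · 43, so φ(215) = (5 − 1) · (43 − 1) = 4 · 42 = 168. The nonzero elements number 215 − 1 = 214. Hence the nonzero zero-divisors number 214 − 168 = 46.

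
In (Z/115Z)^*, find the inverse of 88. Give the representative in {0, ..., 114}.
Apply the extended Euclidean algorithm to (115, 88), tracking rows (r, s, t) with s·115 + t·88 = r. Each division r_prev = q·r_cur + r_new produces the new row as (previous row) − q·(current row):
  row A: (115, 1, 0)   [1·115 + 0·88 = 115]
  row B: (88, 0, 1)   [0·115 + 1·88 = 88]
  115 = 1·88 + 27   → row C = row A − 1·row B = (27, 1, −1)   [check: 1·115 − 1·88 = 27]
  88 = 3·27 + 7   → row D = row B − 3·row C = (7, −3, 4)   [check: −3·115 + 4·88 = 7]
  27 = 3·7 + 6   → row E = row C − 3·row D = (6, 10, −13)   [check: 10·115 − 13·88 = 6]
  7 = 1·6 + 1   → row F = row D − 1·row E = (1, −13, 17)   [check: −13·115 + 17·88 = 1]
  6 = 6·1 + 0   → remainder 0, stop. gcd = 1 (last nonzero row F).
The gcd is 1, so 88 is invertible mod 115. The last nonzero row gives −13·115 + 17·88 = 1, so t = 17. So 88^(−1) ≡ 17 (mod 115). Verify: 88 · 17 = 1496 ≡ 1 (mod 115). ✓

Final answer: 88^(−1) ≡ 17 (mod 115)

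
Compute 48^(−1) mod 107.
48^(−1) ≡ 29 (mod 107)

Apply the extended Euclidean algorithm to (107, 48), tracking rows (r, s, t) with s·107 + t·48 = r. Each division r_prev = q·r_cur + r_new produces the new row as (previous row) − q·(current row):
  row A: (107, 1, 0)   [1·107 + 0·48 = 107]
  row B: (48, 0, 1)   [0·107 + 1·48 = 48]
  107 = 2·48 + 11   → row C = row A − 2·row B = (11, 1, −2)   [check: 1·107 − 2·48 = 11]
  48 = 4·11 + 4   → row D = row B − 4·row C = (4, −4, 9)   [check: −4·107 + 9·48 = 4]
  11 = 2·4 + 3   → row E = row C − 2·row D = (3, 9, −20)   [check: 9·107 − 20·48 = 3]
  4 = 1·3 + 1   → row F = row D − 1·row E = (1, −13, 29)   [check: −13·107 + 29·48 = 1]
  3 = 3·1 + 0   → remainder 0, stop. gcd = 1 (last nonzero row F).
The gcd is 1, so 48 is invertible mod 107. The last nonzero row gives −13·107 + 29·48 = 1, so t = 29. So 48^(−1) ≡ 29 (mod 107). Verify: 48 · 29 = 1392 ≡ 1 (mod 107). ✓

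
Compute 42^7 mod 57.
6

Use repeated squaring. Binary(7) = 111. Walk through the bits of the exponent 7 left-to-right: at each bit after the leading one, square the running value, then multiply by 42 if the bit is 1 (always reducing mod 57):
  bit 1 = 1 (leading): start with 42.
  bit 2 = 1: square 42^2 = 1764 ≡ 54; bit is 1, so multiply 54·42 = 2268 ≡ 45 (mod 57).
  bit 3 = 1: square 45^2 = 2025 ≡ 30; bit is 1, so multiply 30·42 = 1260 ≡ 6 (mod 57).
Final value: 42^7 ≡ 6 (mod 57).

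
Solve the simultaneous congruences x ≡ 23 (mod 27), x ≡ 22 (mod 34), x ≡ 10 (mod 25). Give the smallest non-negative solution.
x ≡ 13010 (mod 22950); the representative in [0, 22950) is 13010

The moduli 27, 34, 25 are pairwise coprime, so by the CRT there is a unique solution mod 27·34·25 = 22950.
Solve by successive substitution. Start with x ≡ 23 (mod 27).
  Combine with x ≡ 22 (mod 34): write x = 23 + 27·t and require 23 + 27·t ≡ 22 (mod 34), i.e. 27·t ≡ 22 − 23 ≡ 33 (mod 34). Since 27^(−1) ≡ 29 (mod 34), t ≡ 29·33 ≡ 5 (mod 34). So x ≡ 23 + 27·5 = 158 (mod 918).
  Combine with x ≡ 10 (mod 25): write x = 158 + 918·t and require 158 + 918·t ≡ 10 (mod 25), i.e. 918·t ≡ 10 − 158 ≡ 2 (mod 25). Since 918^(−1) ≡ 7 (mod 25) (918 ≡ 18 (mod 25)), t ≡ 7·2 ≡ 14 (mod 25). So x ≡ 158 + 918·14 = 13010 (mod 22950).
Unique solution in [0, 22950): x = 13010.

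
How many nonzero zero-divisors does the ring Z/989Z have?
In Z/989Z each nonzero element is either a unit (gcd with 989 is 1) or a zero-divisor (gcd > 1). The number of units is φ(989): factorise 989 = 23 · 43, so φ(989) = (23 − 1) · (43 − 1) = 22 · 42 = 924. The nonzero elements number 989 − 1 = 988. Hence the nonzero zero-divisors number 988 − 924 = 64.

Final answer: Z/989Z has 64 nonzero zero-divisors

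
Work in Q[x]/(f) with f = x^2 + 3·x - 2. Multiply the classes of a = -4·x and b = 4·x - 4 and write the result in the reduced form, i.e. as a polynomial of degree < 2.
a · b ≡ 64·x - 32 (mod f(x))

First multiply in Q[x] without reducing: a · b = -16·x^2 + 16·x. Now divide by f(x) = x^2 + 3·x - 2, eliminating the leading term at each step:
  leading term -16·x^2: subtract (-16)·f(x) = -16·x^2 - 48·x + 32, leaving 64·x - 32
The degree is now < 2, so this is the remainder. Hence a · b ≡ 64·x - 32 in Q[x]/(f).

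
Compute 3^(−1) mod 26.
Apply the extended Euclidean algorithm to (26, 3), tracking rows (r, s, t) with s·26 + t·3 = r. Each division r_prev = q·r_cur + r_new produces the new row as (previous row) − q·(current row):
  row A: (26, 1, 0)   [1·26 + 0·3 = 26]
  row B: (3, 0, 1)   [0·26 + 1·3 = 3]
  26 = 8·3 + 2   → row C = row A − 8·row B = (2, 1, −8)   [check: 1·26 − 8·3 = 2]
  3 = 1·2 + 1   → row D = row B − 1·row C = (1, −1, 9)   [check: −1·26 + 9·3 = 1]
  2 = 2·1 + 0   → remainder 0, stop. gcd = 1 (last nonzero row D).
The gcd is 1, so 3 is invertible mod 26. The last nonzero row gives −1·26 + 9·3 = 1, so t = 9. So 3^(−1) ≡ 9 (mod 26). Verify: 3 · 9 = 27 ≡ 1 (mod 26). ✓

Final answer: 3^(−1) ≡ 9 (mod 26)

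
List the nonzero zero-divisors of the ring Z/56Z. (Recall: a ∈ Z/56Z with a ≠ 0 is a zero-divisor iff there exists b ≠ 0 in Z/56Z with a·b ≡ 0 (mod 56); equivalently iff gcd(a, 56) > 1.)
An element a ∈ Z/56Z (with a ≠ 0) is a zero-divisor iff gcd(a, 56) > 1 (because a is a unit precisely when gcd(a, n) = 1, and in Z/nZ every nonzero, non-unit element is a zero-divisor). Scan a = 1, ..., 55 and keep those with gcd(a, 56) > 1:
  gcd(2, 56) = 2, gcd(4, 56) = 4, gcd(6, 56) = 2, gcd(7, 56) = 7, gcd(8, 56) = 8, gcd(10, 56) = 2, gcd(12, 56) = 4, gcd(14, 56) = 14, gcd(16, 56) = 8, gcd(18, 56) = 2, gcd(20, 56) = 4, gcd(21, 56) = 7, gcd(22, 56) = 2, gcd(24, 56) = 8, gcd(26, 56) = 2, gcd(28, 56) = 28, gcd(30, 56) = 2, gcd(32, 56) = 8, gcd(34, 56) = 2, gcd(35, 56) = 7, gcd(36, 56) = 4, gcd(38, 56) = 2, gcd(40, 56) = 8, gcd(42, 56) = 14, gcd(44, 56) = 4, gcd(46, 56) = 2, gcd(48, 56) = 8, gcd(49, 56) = 7, gcd(50, 56) = 2, gcd(52, 56) = 4, gcd(54, 56) = 2.
All other a ∈ {1, ..., 55} have gcd(a, 56) = 1 and are units. So the nonzero zero-divisors are exactly the 31 values of a appearing in this scan.

Final answer: nonzero zero-divisors of Z/56Z = {2, 4, 6, 7, 8, 10, 12, 14, 16, 18, 20, 21, 22, 24, 26, 28, 30, 32, 34, 35, 36, 38, 40, 42, 44, 46, 48, 49, 50, 52, 54}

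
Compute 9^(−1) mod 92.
Apply the extended Euclidean algorithm to (92, 9), tracking rows (r, s, t) with s·92 + t·9 = r. Each division r_prev = q·r_cur + r_new produces the new row as (previous row) − q·(current row):
  row A: (92, 1, 0)   [1·92 + 0·9 = 92]
  row B: (9, 0, 1)   [0·92 + 1·9 = 9]
  92 = 10·9 + 2   → row C = row A − 10·row B = (2, 1, −10)   [check: 1·92 − 10·9 = 2]
  9 = 4·2 + 1   → row D = row B − 4·row C = (1, −4, 41)   [check: −4·92 + 41·9 = 1]
  2 = 2·1 + 0   → remainder 0, stop. gcd = 1 (last nonzero row D).
The gcd is 1, so 9 is invertible mod 92. The last nonzero row gives −4·92 + 41·9 = 1, so t = 41. So 9^(−1) ≡ 41 (mod 92). Verify: 9 · 41 = 369 ≡ 1 (mod 92). ✓

Final answer: 9^(−1) ≡ 41 (mod 92)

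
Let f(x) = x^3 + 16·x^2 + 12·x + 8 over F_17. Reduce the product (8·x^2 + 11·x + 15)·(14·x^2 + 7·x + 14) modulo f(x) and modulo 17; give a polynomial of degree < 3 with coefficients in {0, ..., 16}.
Multiply as integer polynomials: a · b = 112·x^4 + 210·x^3 + 399·x^2 + 259·x + 210. Reducing coefficients mod 17: a · b ≡ 10·x^4 + 6·x^3 + 8·x^2 + 4·x + 6. Now divide by f(x) = x^3 + 16·x^2 + 12·x + 8 in F_17[x], eliminating the leading term at each step:
  leading term 10·x^4: subtract (10·x)·f(x) = 10·x^4 + 7·x^3 + x^2 + 12·x, leaving 16·x^3 + 7·x^2 + 9·x + 6 (coefficients mod 17)
  leading term 16·x^3: subtract (16)·f(x) = 16·x^3 + x^2 + 5·x + 9, leaving 6·x^2 + 4·x + 14 (coefficients mod 17)
The degree is now < 3, so this is the remainder. Hence a · b ≡ 6·x^2 + 4·x + 14 in F_17[x]/(f).

Final answer: a · b ≡ 6·x^2 + 4·x + 14 (mod f(x))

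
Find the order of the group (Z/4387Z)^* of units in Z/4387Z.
(Z/4387Z)^* consists of the classes a with gcd(a, 4387) = 1, so its order is φ(4387). φ is multiplicative, with φ(p^e) = p^e − p^(e−1). Factorise 4387 = 41 · 107. Then
  φ(4387) = (41 − 1) · (107 − 1) = 40 · 106 = 4240.
Thus |(Z/4387Z)^*| = 4240.

Final answer: |(Z/4387Z)^*| = 4240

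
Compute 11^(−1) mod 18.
11^(−1) ≡ 5 (mod 18)

Apply the extended Euclidean algorithm to (18, 11), tracking rows (r, s, t) with s·18 + t·11 = r. Each division r_prev = q·r_cur + r_new produces the new row as (previous row) − q·(current row):
  row A: (18, 1, 0)   [1·18 + 0·11 = 18]
  row B: (11, 0, 1)   [0·18 + 1·11 = 11]
  18 = 1·11 + 7   → row C = row A − 1·row B = (7, 1, −1)   [check: 1·18 − 1·11 = 7]
  11 = 1·7 + 4   → row D = row B − 1·row C = (4, −1, 2)   [check: −1·18 + 2·11 = 4]
  7 = 1·4 + 3   → row E = row C − 1·row D = (3, 2, −3)   [check: 2·18 − 3·11 = 3]
  4 = 1·3 + 1   → row F = row D − 1·row E = (1, −3, 5)   [check: −3·18 + 5·11 = 1]
  3 = 3·1 + 0   → remainder 0, stop. gcd = 1 (last nonzero row F).
The gcd is 1, so 11 is invertible mod 18. The last nonzero row gives −3·18 + 5·11 = 1, so t = 5. So 11^(−1) ≡ 5 (mod 18). Verify: 11 · 5 = 55 ≡ 1 (mod 18). ✓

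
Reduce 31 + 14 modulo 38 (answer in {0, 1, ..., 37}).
7

Both summands are already reduced mod 38. 31 + 14 = 45; 45 = 1·38 + 7, so (31 + 14) mod 38 = 7.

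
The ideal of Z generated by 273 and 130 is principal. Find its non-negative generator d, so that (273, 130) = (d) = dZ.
(273, 130) = (13); d = 13

In the PID Z, (a, b) is generated by gcd(a, b). Compute gcd(273, 130) with the extended Euclidean algorithm, tracking rows (r, s, t) with s·273 + t·130 = r:
  row A: (273, 1, 0)   [1·273 + 0·130 = 273]
  row B: (130, 0, 1)   [0·273 + 1·130 = 130]
  273 = 2·130 + 13   → row C = row A − 2·row B = (13, 1, −2)   [check: 1·273 − 2·130 = 13]
  130 = 10·13 + 0   → remainder 0, stop. gcd = 13 (last nonzero row C).
So gcd(273, 130) = 13, with Bézout identity 1·273 − 2·130 = 13. Containment (⊇): the Bézout identity exhibits 13 as an element of (273, 130), giving (13) ⊆ (273, 130). Containment (⊆): since 13 | 273 and 13 | 130 (273 = 13·21, 130 = 13·10), every Z-linear combination of 273 and 130 is divisible by 13, so (273, 130) ⊆ (13). Therefore (273, 130) = (13), d = 13.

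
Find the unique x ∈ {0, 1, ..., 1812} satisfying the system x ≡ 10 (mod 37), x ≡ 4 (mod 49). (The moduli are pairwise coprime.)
The moduli 37, 49 are pairwise coprime, so by the CRT there is a unique solution mod 37·49 = 1813.
Solve by successive substitution. Start with x ≡ 10 (mod 37).
  Combine with x ≡ 4 (mod 49): write x = 10 + 37·t and require 10 + 37·t ≡ 4 (mod 49), i.e. 37·t ≡ 4 − 10 ≡ 43 (mod 49). Since 37^(−1) ≡ 4 (mod 49), t ≡ 4·43 ≡ 25 (mod 49). So x ≡ 10 + 37·25 = 935 (mod 1813).
Unique solution in [0, 1813): x = 935.

Final answer: x ≡ 935 (mod 1813); the representative in [0, 1813) is 935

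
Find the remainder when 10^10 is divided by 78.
16

Use repeated squaring. Binary(10) = 1010. Walk through the bits of the exponent 10 left-to-right: at each bit after the leading one, square the running value, then multiply by 10 if the bit is 1 (always reducing mod 78):
  bit 1 = 1 (leading): start with 10.
  bit 2 = 0: square 10^2 = 100 ≡ 22 (mod 78).
  bit 3 = 1: square 22^2 = 484 ≡ 16; bit is 1, so multiply 16·10 = 160 ≡ 4 (mod 78).
  bit 4 = 0: square 4^2 = 16 (mod 78).
Final value: 10^10 ≡ 16 (mod 78).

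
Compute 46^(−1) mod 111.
46^(−1) ≡ 70 (mod 111)

Apply the extended Euclidean algorithm to (111, 46), tracking rows (r, s, t) with s·111 + t·46 = r. Each division r_prev = q·r_cur + r_new produces the new row as (previous row) − q·(current row):
  row A: (111, 1, 0)   [1·111 + 0·46 = 111]
  row B: (46, 0, 1)   [0·111 + 1·46 = 46]
  111 = 2·46 + 19   → row C = row A − 2·row B = (19, 1, −2)   [check: 1·111 − 2·46 = 19]
  46 = 2·19 + 8   → row D = row B − 2·row C = (8, −2, 5)   [check: −2·111 + 5·46 = 8]
  19 = 2·8 + 3   → row E = row C − 2·row D = (3, 5, −12)   [check: 5·111 − 12·46 = 3]
  8 = 2·3 + 2   → row F = row D − 2·row E = (2, −12, 29)   [check: −12·111 + 29·46 = 2]
  3 = 1·2 + 1   → row G = row E − 1·row F = (1, 17, −41)   [check: 17·111 − 41·46 = 1]
  2 = 2·1 + 0   → remainder 0, stop. gcd = 1 (last nonzero row G).
The gcd is 1, so 46 is invertible mod 111. The last nonzero row gives 17·111 − 41·46 = 1, so t = −41. So 46^(−1) ≡ −41 ≡ 70 (mod 111). Verify: 46 · 70 = 3220 ≡ 1 (mod 111). ✓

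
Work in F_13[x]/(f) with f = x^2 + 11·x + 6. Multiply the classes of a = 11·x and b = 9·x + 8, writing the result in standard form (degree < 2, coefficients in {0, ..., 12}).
Multiply as integer polynomials: a · b = 99·x^2 + 88·x. Reducing coefficients mod 13: a · b ≡ 8·x^2 + 10·x. Now divide by f(x) = x^2 + 11·x + 6 in F_13[x], eliminating the leading term at each step:
  leading term 8·x^2: subtract (8)·f(x) = 8·x^2 + 10·x + 9, leaving 4 (coefficients mod 13)
The degree is now < 2, so this is the remainder. Hence a · b ≡ 4 in F_13[x]/(f).

Final answer: a · b ≡ 4 (mod f(x))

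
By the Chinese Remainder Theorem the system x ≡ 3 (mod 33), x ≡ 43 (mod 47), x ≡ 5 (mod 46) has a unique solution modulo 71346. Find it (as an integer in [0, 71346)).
x ≡ 56631 (mod 71346); the representative in [0, 71346) is 56631

The moduli 33, 47, 46 are pairwise coprime, so by the CRT there is a unique solution mod 33·47·46 = 71346.
Solve by successive substitution. Start with x ≡ 3 (mod 33).
  Combine with x ≡ 43 (mod 47): write x = 3 + 33·t and require 3 + 33·t ≡ 43 (mod 47), i.e. 33·t ≡ 43 − 3 ≡ 40 (mod 47). Since 33^(−1) ≡ 10 (mod 47), t ≡ 10·40 ≡ 24 (mod 47). So x ≡ 3 + 33·24 = 795 (mod 1551).
  Combine with x ≡ 5 (mod 46): write x = 795 + 1551·t and require 795 + 1551·t ≡ 5 (mod 46), i.e. 1551·t ≡ 5 − 795 ≡ 38 (mod 46). Since 1551^(−1) ≡ 7 (mod 46) (1551 ≡ 33 (mod 46)), t ≡ 7·38 ≡ 36 (mod 46). So x ≡ 795 + 1551·36 = 56631 (mod 71346).
Unique solution in [0, 71346): x = 56631.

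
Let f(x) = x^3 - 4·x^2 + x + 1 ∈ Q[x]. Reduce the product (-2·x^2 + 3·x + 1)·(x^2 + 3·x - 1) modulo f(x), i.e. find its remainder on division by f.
First multiply in Q[x] without reducing: a · b = -2·x^4 - 3·x^3 + 12·x^2 - 1. Now divide by f(x) = x^3 - 4·x^2 + x + 1, eliminating the leading term at each step:
  leading term -2·x^4: subtract (-2·x)·f(x) = -2·x^4 + 8·x^3 - 2·x^2 - 2·x, leaving -11·x^3 + 14·x^2 + 2·x - 1
  leading term -11·x^3: subtract (-11)·f(x) = -11·x^3 + 44·x^2 - 11·x - 11, leaving -30·x^2 + 13·x + 10
The degree is now < 3, so this is the remainder. Hence a · b ≡ -30·x^2 + 13·x + 10 in Q[x]/(f).

Final answer: a · b ≡ -30·x^2 + 13·x + 10 (mod f(x))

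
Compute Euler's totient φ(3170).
φ(3170) = 1264

φ is multiplicative, with φ(p^e) = p^e − p^(e−1). Factorise 3170 = 2 · 5 · 317. Then
  φ(3170) = (2 − 1) · (5 − 1) · (317 − 1) = 1 · 4 · 316 = 1264.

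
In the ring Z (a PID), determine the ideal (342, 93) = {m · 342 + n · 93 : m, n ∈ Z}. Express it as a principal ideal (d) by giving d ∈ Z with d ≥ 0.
In the PID Z, (a, b) is generated by gcd(a, b). Compute gcd(342, 93) with the extended Euclidean algorithm, tracking rows (r, s, t) with s·342 + t·93 = r:
  row A: (342, 1, 0)   [1·342 + 0·93 = 342]
  row B: (93, 0, 1)   [0·342 + 1·93 = 93]
  342 = 3·93 + 63   → row C = row A − 3·row B = (63, 1, −3)   [check: 1·342 − 3·93 = 63]
  93 = 1·63 + 30   → row D = row B − 1·row C = (30, −1, 4)   [check: −1·342 + 4·93 = 30]
  63 = 2·30 + 3   → row E = row C − 2·row D = (3, 3, −11)   [check: 3·342 − 11·93 = 3]
  30 = 10·3 + 0   → remainder 0, stop. gcd = 3 (last nonzero row E).
So gcd(342, 93) = 3, with Bézout identity 3·342 − 11·93 = 3. Containment (⊇): the Bézout identity exhibits 3 as an element of (342, 93), giving (3) ⊆ (342, 93). Containment (⊆): since 3 | 342 and 3 | 93 (342 = 3·114, 93 = 3·31), every Z-linear combination of 342 and 93 is divisible by 3, so (342, 93) ⊆ (3). Therefore (342, 93) = (3), d = 3.

Final answer: (342, 93) = (3); d = 3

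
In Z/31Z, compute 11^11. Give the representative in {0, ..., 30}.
Use repeated squaring. Binary(11) = 1011. Walk through the bits of the exponent 11 left-to-right: at each bit after the leading one, square the running value, then multiply by 11 if the bit is 1 (always reducing mod 31):
  bit 1 = 1 (leading): start with 11.
  bit 2 = 0: square 11^2 = 121 ≡ 28 (mod 31).
  bit 3 = 1: square 28^2 = 784 ≡ 9; bit is 1, so multiply 9·11 = 99 ≡ 6 (mod 31).
  bit 4 = 1: square 6^2 = 36 ≡ 5; bit is 1, so multiply 5·11 = 55 ≡ 24 (mod 31).
Final value: 11^11 ≡ 24 (mod 31).

Final answer: 24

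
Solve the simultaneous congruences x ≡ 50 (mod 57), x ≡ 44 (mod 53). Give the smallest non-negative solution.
The moduli 57, 53 are pairwise coprime, so by the CRT there is a unique solution mod 57·53 = 3021.
Solve by successive substitution. Start with x ≡ 50 (mod 57).
  Combine with x ≡ 44 (mod 53): write x = 50 + 57·t and require 50 + 57·t ≡ 44 (mod 53), i.e. 57·t ≡ 44 − 50 ≡ 47 (mod 53). Since 57^(−1) ≡ 40 (mod 53) (57 ≡ 4 (mod 53)), t ≡ 40·47 ≡ 25 (mod 53). So x ≡ 50 + 57·25 = 1475 (mod 3021).
Unique solution in [0, 3021): x = 1475.

Final answer: x ≡ 1475 (mod 3021); the representative in [0, 3021) is 1475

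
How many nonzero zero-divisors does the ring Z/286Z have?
Z/286Z has 165 nonzero zero-divisors

In Z/286Z each nonzero element is either a unit (gcd with 286 is 1) or a zero-divisor (gcd > 1). The number of units is φ(286): factorise 286 = 2 · 11 · 13, so φ(286) = (2 − 1) · (11 − 1) · (13 − 1) = 1 · 10 · 12 = 120. The nonzero elements number 286 − 1 = 285. Hence the nonzero zero-divisors number 285 − 120 = 165.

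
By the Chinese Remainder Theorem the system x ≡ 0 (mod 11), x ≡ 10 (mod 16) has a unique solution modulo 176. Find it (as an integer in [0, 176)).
x ≡ 154 (mod 176); the representative in [0, 176) is 154

The moduli 11, 16 are pairwise coprime, so by the CRT there is a unique solution mod 11·16 = 176.
Solve by successive substitution. Start with x ≡ 0 (mod 11).
  Combine with x ≡ 10 (mod 16): write x = 11·t and require 11·t ≡ 10 (mod 16). Since 11^(−1) ≡ 3 (mod 16), t ≡ 3·10 ≡ 14 (mod 16). So x ≡ 11·14 = 154 (mod 176).
Unique solution in [0, 176): x = 154.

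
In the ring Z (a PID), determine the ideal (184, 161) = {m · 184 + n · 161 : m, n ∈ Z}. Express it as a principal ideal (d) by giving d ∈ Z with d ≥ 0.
In the PID Z, (a, b) is generated by gcd(a, b). Compute gcd(184, 161) with the extended Euclidean algorithm, tracking rows (r, s, t) with s·184 + t·161 = r:
  row A: (184, 1, 0)   [1·184 + 0·161 = 184]
  row B: (161, 0, 1)   [0·184 + 1·161 = 161]
  184 = 1·161 + 23   → row C = row A − 1·row B = (23, 1, −1)   [check: 1·184 − 1·161 = 23]
  161 = 7·23 + 0   → remainder 0, stop. gcd = 23 (last nonzero row C).
So gcd(184, 161) = 23, with Bézout identity 1·184 − 1·161 = 23. Containment (⊇): the Bézout identity exhibits 23 as an element of (184, 161), giving (23) ⊆ (184, 161). Containment (⊆): since 23 | 184 and 23 | 161 (184 = 23·8, 161 = 23·7), every Z-linear combination of 184 and 161 is divisible by 23, so (184, 161) ⊆ (23). Therefore (184, 161) = (23), d = 23.

Final answer: (184, 161) = (23); d = 23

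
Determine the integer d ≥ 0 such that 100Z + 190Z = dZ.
(100, 190) = (10); d = 10

In the PID Z, (a, b) is generated by gcd(a, b). Compute gcd(190, 100) with the extended Euclidean algorithm, tracking rows (r, s, t) with s·190 + t·100 = r:
  row A: (190, 1, 0)   [1·190 + 0·100 = 190]
  row B: (100, 0, 1)   [0·190 + 1·100 = 100]
  190 = 1·100 + 90   → row C = row A − 1·row B = (90, 1, −1)   [check: 1·190 − 1·100 = 90]
  100 = 1·90 + 10   → row D = row B − 1·row C = (10, −1, 2)   [check: −1·190 + 2·100 = 10]
  90 = 9·10 + 0   → remainder 0, stop. gcd = 10 (last nonzero row D).
So gcd(100, 190) = 10, with Bézout identity −1·190 + 2·100 = 10. Containment (⊇): the Bézout identity exhibits 10 as an element of (100, 190), giving (10) ⊆ (100, 190). Containment (⊆): since 10 | 100 and 10 | 190 (100 = 10·10, 190 = 10·19), every Z-linear combination of 100 and 190 is divisible by 10, so (100, 190) ⊆ (10). Therefore (100, 190) = (10), d = 10.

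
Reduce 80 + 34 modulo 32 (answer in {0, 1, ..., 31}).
Reduce the summands first: 80 ≡ 16, 34 ≡ 2 (mod 32), so 80 + 34 ≡ 16 + 2 (mod 32). 16 + 2 = 18; 18 = 0·32 + 18, so (80 + 34) mod 32 = 18.

Final answer: 18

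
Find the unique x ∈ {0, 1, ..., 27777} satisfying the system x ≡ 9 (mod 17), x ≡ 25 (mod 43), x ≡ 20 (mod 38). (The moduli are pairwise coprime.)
The moduli 17, 43, 38 are pairwise coprime, so by the CRT there is a unique solution mod 17·43·38 = 27778.
Solve by successive substitution. Start with x ≡ 9 (mod 17).
  Combine with x ≡ 25 (mod 43): write x = 9 + 17·t and require 9 + 17·t ≡ 25 (mod 43), i.e. 17·t ≡ 25 − 9 ≡ 16 (mod 43). Since 17^(−1) ≡ 38 (mod 43), t ≡ 38·16 ≡ 6 (mod 43). So x ≡ 9 + 17·6 = 111 (mod 731).
  Combine with x ≡ 20 (mod 38): write x = 111 + 731·t and require 111 + 731·t ≡ 20 (mod 38), i.e. 731·t ≡ 20 − 111 ≡ 23 (mod 38). Since 731^(−1) ≡ 17 (mod 38) (731 ≡ 9 (mod 38)), t ≡ 17·23 ≡ 11 (mod 38). So x ≡ 111 + 731·11 = 8152 (mod 27778).
Unique solution in [0, 27778): x = 8152.

Final answer: x ≡ 8152 (mod 27778); the representative in [0, 27778) is 8152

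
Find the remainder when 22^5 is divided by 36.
16

Use repeated squaring. Binary(5) = 101. Walk through the bits of the exponent 5 left-to-right: at each bit after the leading one, square the running value, then multiply by 22 if the bit is 1 (always reducing mod 36):
  bit 1 = 1 (leading): start with 22.
  bit 2 = 0: square 22^2 = 484 ≡ 16 (mod 36).
  bit 3 = 1: square 16^2 = 256 ≡ 4; bit is 1, so multiply 4·22 = 88 ≡ 16 (mod 36).
Final value: 22^5 ≡ 16 (mod 36).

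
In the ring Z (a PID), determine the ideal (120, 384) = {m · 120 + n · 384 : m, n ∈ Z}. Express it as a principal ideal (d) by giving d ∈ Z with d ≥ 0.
(120, 384) = (24); d = 24

In the PID Z, (a, b) is generated by gcd(a, b). Compute gcd(384, 120) with the extended Euclidean algorithm, tracking rows (r, s, t) with s·384 + t·120 = r:
  row A: (384, 1, 0)   [1·384 + 0·120 = 384]
  row B: (120, 0, 1)   [0·384 + 1·120 = 120]
  384 = 3·120 + 24   → row C = row A − 3·row B = (24, 1, −3)   [check: 1·384 − 3·120 = 24]
  120 = 5·24 + 0   → remainder 0, stop. gcd = 24 (last nonzero row C).
So gcd(120, 384) = 24, with Bézout identity 1·384 − 3·120 = 24. Containment (⊇): the Bézout identity exhibits 24 as an element of (120, 384), giving (24) ⊆ (120, 384). Containment (⊆): since 24 | 120 and 24 | 384 (120 = 24·5, 384 = 24·16), every Z-linear combination of 120 and 384 is divisible by 24, so (120, 384) ⊆ (24). Therefore (120, 384) = (24), d = 24.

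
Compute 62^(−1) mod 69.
62^(−1) ≡ 59 (mod 69)

Apply the extended Euclidean algorithm to (69, 62), tracking rows (r, s, t) with s·69 + t·62 = r. Each division r_prev = q·r_cur + r_new produces the new row as (previous row) − q·(current row):
  row A: (69, 1, 0)   [1·69 + 0·62 = 69]
  row B: (62, 0, 1)   [0·69 + 1·62 = 62]
  69 = 1·62 + 7   → row C = row A − 1·row B = (7, 1, −1)   [check: 1·69 − 1·62 = 7]
  62 = 8·7 + 6   → row D = row B − 8·row C = (6, −8, 9)   [check: −8·69 + 9·62 = 6]
  7 = 1·6 + 1   → row E = row C − 1·row D = (1, 9, −10)   [check: 9·69 − 10·62 = 1]
  6 = 6·1 + 0   → remainder 0, stop. gcd = 1 (last nonzero row E).
The gcd is 1, so 62 is invertible mod 69. The last nonzero row gives 9·69 − 10·62 = 1, so t = −10. So 62^(−1) ≡ −10 ≡ 59 (mod 69). Verify: 62 · 59 = 3658 ≡ 1 (mod 69). ✓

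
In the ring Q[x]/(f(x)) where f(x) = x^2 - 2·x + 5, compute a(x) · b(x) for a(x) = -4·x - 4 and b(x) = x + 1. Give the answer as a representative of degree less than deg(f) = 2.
a · b ≡ 16 - 16·x (mod f(x))

First multiply in Q[x] without reducing: a · b = -4·x^2 - 8·x - 4. Now divide by f(x) = x^2 - 2·x + 5, eliminating the leading term at each step:
  leading term -4·x^2: subtract (-4)·f(x) = -4·x^2 + 8·x - 20, leaving 16 - 16·x
The degree is now < 2, so this is the remainder. Hence a · b ≡ 16 - 16·x in Q[x]/(f).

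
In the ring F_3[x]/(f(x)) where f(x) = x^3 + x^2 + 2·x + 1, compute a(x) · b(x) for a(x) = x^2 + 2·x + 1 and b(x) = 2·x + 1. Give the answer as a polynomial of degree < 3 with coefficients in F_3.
a · b ≡ 2 (mod f(x))

Multiply as integer polynomials: a · b = 2·x^3 + 5·x^2 + 4·x + 1. Reducing coefficients mod 3: a · b ≡ 2·x^3 + 2·x^2 + x + 1. Now divide by f(x) = x^3 + x^2 + 2·x + 1 in F_3[x], eliminating the leading term at each step:
  leading term 2·x^3: subtract (2)·f(x) = 2·x^3 + 2·x^2 + x + 2, leaving 2 (coefficients mod 3)
The degree is now < 3, so this is the remainder. Hence a · b ≡ 2 in F_3[x]/(f).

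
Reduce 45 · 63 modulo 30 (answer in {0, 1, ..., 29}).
Reduce the factors first: 45 ≡ 15, 63 ≡ 3 (mod 30), so 45 · 63 ≡ 15 · 3 (mod 30). 15 · 3 = 45. Dividing by 30: 45 = 1·30 + 15. So (45 · 63) mod 30 = 15.

Final answer: 15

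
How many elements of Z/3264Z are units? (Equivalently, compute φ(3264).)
Z/3264Z has φ(3264) = 1024 units

An element a ∈ Z/3264Z is a unit iff gcd(a, 3264) = 1, so the number of units is φ(3264). φ is multiplicative, with φ(p^e) = p^e − p^(e−1). Factorise 3264 = 2^6 · 3 · 17. Then
  φ(3264) = (2^6 − 2^5) · (3 − 1) · (17 − 1) = 32 · 2 · 16 = 1024.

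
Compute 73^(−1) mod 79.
73^(−1) ≡ 13 (mod 79)

Apply the extended Euclidean algorithm to (79, 73), tracking rows (r, s, t) with s·79 + t·73 = r. Each division r_prev = q·r_cur + r_new produces the new row as (previous row) − q·(current row):
  row A: (79, 1, 0)   [1·79 + 0·73 = 79]
  row B: (73, 0, 1)   [0·79 + 1·73 = 73]
  79 = 1·73 + 6   → row C = row A − 1·row B = (6, 1, −1)   [check: 1·79 − 1·73 = 6]
  73 = 12·6 + 1   → row D = row B − 12·row C = (1, −12, 13)   [check: −12·79 + 13·73 = 1]
  6 = 6·1 + 0   → remainder 0, stop. gcd = 1 (last nonzero row D).
The gcd is 1, so 73 is invertible mod 79. The last nonzero row gives −12·79 + 13·73 = 1, so t = 13. So 73^(−1) ≡ 13 (mod 79). Verify: 73 · 13 = 949 ≡ 1 (mod 79). ✓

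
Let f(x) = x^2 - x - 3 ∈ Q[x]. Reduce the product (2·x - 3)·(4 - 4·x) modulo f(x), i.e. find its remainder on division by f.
a · b ≡ 12·x - 36 (mod f(x))

First multiply in Q[x] without reducing: a · b = -8·x^2 + 20·x - 12. Now divide by f(x) = x^2 - x - 3, eliminating the leading term at each step:
  leading term -8·x^2: subtract (-8)·f(x) = -8·x^2 + 8·x + 24, leaving 12·x - 36
The degree is now < 2, so this is the remainder. Hence a · b ≡ 12·x - 36 in Q[x]/(f).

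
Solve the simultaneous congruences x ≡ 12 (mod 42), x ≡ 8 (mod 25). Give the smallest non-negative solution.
x ≡ 558 (mod 1050); the representative in [0, 1050) is 558

The moduli 42, 25 are pairwise coprime, so by the CRT there is a unique solution mod 42·25 = 1050.
Solve by successive substitution. Start with x ≡ 12 (mod 42).
  Combine with x ≡ 8 (mod 25): write x = 12 + 42·t and require 12 + 42·t ≡ 8 (mod 25), i.e. 42·t ≡ 8 − 12 ≡ 21 (mod 25). Since 42^(−1) ≡ 3 (mod 25) (42 ≡ 17 (mod 25)), t ≡ 3·21 ≡ 13 (mod 25). So x ≡ 12 + 42·13 = 558 (mod 1050).
Unique solution in [0, 1050): x = 558.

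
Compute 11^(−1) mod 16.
11^(−1) ≡ 3 (mod 16)

Apply the extended Euclidean algorithm to (16, 11), tracking rows (r, s, t) with s·16 + t·11 = r. Each division r_prev = q·r_cur + r_new produces the new row as (previous row) − q·(current row):
  row A: (16, 1, 0)   [1·16 + 0·11 = 16]
  row B: (11, 0, 1)   [0·16 + 1·11 = 11]
  16 = 1·11 + 5   → row C = row A − 1·row B = (5, 1, −1)   [check: 1·16 − 1·11 = 5]
  11 = 2·5 + 1   → row D = row B − 2·row C = (1, −2, 3)   [check: −2·16 + 3·11 = 1]
  5 = 5·1 + 0   → remainder 0, stop. gcd = 1 (last nonzero row D).
The gcd is 1, so 11 is invertible mod 16. The last nonzero row gives −2·16 + 3·11 = 1, so t = 3. So 11^(−1) ≡ 3 (mod 16). Verify: 11 · 3 = 33 ≡ 1 (mod 16). ✓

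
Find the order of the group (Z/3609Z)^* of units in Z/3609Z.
(Z/3609Z)^* consists of the classes a with gcd(a, 3609) = 1, so its order is φ(3609). φ is multiplicative, with φ(p^e) = p^e − p^(e−1). Factorise 3609 = 3^2 · 401. Then
  φ(3609) = (3^2 − 3^1) · (401 − 1) = 6 · 400 = 2400.
Thus |(Z/3609Z)^*| = 2400.

Final answer: |(Z/3609Z)^*| = 2400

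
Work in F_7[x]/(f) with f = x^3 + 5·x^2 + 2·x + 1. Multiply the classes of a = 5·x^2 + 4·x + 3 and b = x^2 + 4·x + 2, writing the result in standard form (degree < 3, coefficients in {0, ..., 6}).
Multiply as integer polynomials: a · b = 5·x^4 + 24·x^3 + 29·x^2 + 20·x + 6. Reducing coefficients mod 7: a · b ≡ 5·x^4 + 3·x^3 + x^2 + 6·x + 6. Now divide by f(x) = x^3 + 5·x^2 + 2·x + 1 in F_7[x], eliminating the leading term at each step:
  leading term 5·x^4: subtract (5·x)·f(x) = 5·x^4 + 4·x^3 + 3·x^2 + 5·x, leaving 6·x^3 + 5·x^2 + x + 6 (coefficients mod 7)
  leading term 6·x^3: subtract (6)·f(x) = 6·x^3 + 2·x^2 + 5·x + 6, leaving 3·x^2 + 3·x (coefficients mod 7)
The degree is now < 3, so this is the remainder. Hence a · b ≡ 3·x^2 + 3·x in F_7[x]/(f).

Final answer: a · b ≡ 3·x^2 + 3·x (mod f(x))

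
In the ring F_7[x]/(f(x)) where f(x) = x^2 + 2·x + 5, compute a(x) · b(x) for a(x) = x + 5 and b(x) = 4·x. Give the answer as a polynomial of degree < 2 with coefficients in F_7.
a · b ≡ 5·x + 1 (mod f(x))

Multiply as integer polynomials: a · b = 4·x^2 + 20·x. Reducing coefficients mod 7: a · b ≡ 4·x^2 + 6·x. Now divide by f(x) = x^2 + 2·x + 5 in F_7[x], eliminating the leading term at each step:
  leading term 4·x^2: subtract (4)·f(x) = 4·x^2 + x + 6, leaving 5·x + 1 (coefficients mod 7)
The degree is now < 2, so this is the remainder. Hence a · b ≡ 5·x + 1 in F_7[x]/(f).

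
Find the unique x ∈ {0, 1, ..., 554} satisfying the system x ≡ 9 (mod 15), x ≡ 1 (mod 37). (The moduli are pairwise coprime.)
The moduli 15, 37 are pairwise coprime, so by the CRT there is a unique solution mod 15·37 = 555.
Solve by successive substitution. Start with x ≡ 9 (mod 15).
  Combine with x ≡ 1 (mod 37): write x = 9 + 15·t and require 9 + 15·t ≡ 1 (mod 37), i.e. 15·t ≡ 1 − 9 ≡ 29 (mod 37). Since 15^(−1) ≡ 5 (mod 37), t ≡ 5·29 ≡ 34 (mod 37). So x ≡ 9 + 15·34 = 519 (mod 555).
Unique solution in [0, 555): x = 519.

Final answer: x ≡ 519 (mod 555); the representative in [0, 555) is 519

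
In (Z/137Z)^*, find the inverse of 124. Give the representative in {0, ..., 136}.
124^(−1) ≡ 21 (mod 137)

Apply the extended Euclidean algorithm to (137, 124), tracking rows (r, s, t) with s·137 + t·124 = r. Each division r_prev = q·r_cur + r_new produces the new row as (previous row) − q·(current row):
  row A: (137, 1, 0)   [1·137 + 0·124 = 137]
  row B: (124, 0, 1)   [0·137 + 1·124 = 124]
  137 = 1·124 + 13   → row C = row A − 1·row B = (13, 1, −1)   [check: 1·137 − 1·124 = 13]
  124 = 9·13 + 7   → row D = row B − 9·row C = (7, −9, 10)   [check: −9·137 + 10·124 = 7]
  13 = 1·7 + 6   → row E = row C − 1·row D = (6, 10, −11)   [check: 10·137 − 11·124 = 6]
  7 = 1·6 + 1   → row F = row D − 1·row E = (1, −19, 21)   [check: −19·137 + 21·124 = 1]
  6 = 6·1 + 0   → remainder 0, stop. gcd = 1 (last nonzero row F).
The gcd is 1, so 124 is invertible mod 137. The last nonzero row gives −19·137 + 21·124 = 1, so t = 21. So 124^(−1) ≡ 21 (mod 137). Verify: 124 · 21 = 2604 ≡ 1 (mod 137). ✓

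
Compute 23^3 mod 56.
15

Use repeated squaring. Binary(3) = 11. Walk through the bits of the exponent 3 left-to-right: at each bit after the leading one, square the running value, then multiply by 23 if the bit is 1 (always reducing mod 56):
  bit 1 = 1 (leading): start with 23.
  bit 2 = 1: square 23^2 = 529 ≡ 25; bit is 1, so multiply 25·23 = 575 ≡ 15 (mod 56).
Final value: 23^3 ≡ 15 (mod 56).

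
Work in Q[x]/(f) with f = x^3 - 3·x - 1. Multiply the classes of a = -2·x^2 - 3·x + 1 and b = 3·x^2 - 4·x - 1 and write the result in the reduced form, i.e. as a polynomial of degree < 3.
a · b ≡ -x^2 - 10·x - 2 (mod f(x))

First multiply in Q[x] without reducing: a · b = -6·x^4 - x^3 + 17·x^2 - x - 1. Now divide by f(x) = x^3 - 3·x - 1, eliminating the leading term at each step:
  leading term -6·x^4: subtract (-6·x)·f(x) = -6·x^4 + 18·x^2 + 6·x, leaving -x^3 - x^2 - 7·x - 1
  leading term -x^3: subtract (-1)·f(x) = -x^3 + 3·x + 1, leaving -x^2 - 10·x - 2
The degree is now < 3, so this is the remainder. Hence a · b ≡ -x^2 - 10·x - 2 in Q[x]/(f).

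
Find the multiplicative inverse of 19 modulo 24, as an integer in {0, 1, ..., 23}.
Apply the extended Euclidean algorithm to (24, 19), tracking rows (r, s, t) with s·24 + t·19 = r. Each division r_prev = q·r_cur + r_new produces the new row as (previous row) − q·(current row):
  row A: (24, 1, 0)   [1·24 + 0·19 = 24]
  row B: (19, 0, 1)   [0·24 + 1·19 = 19]
  24 = 1·19 + 5   → row C = row A − 1·row B = (5, 1, −1)   [check: 1·24 − 1·19 = 5]
  19 = 3·5 + 4   → row D = row B − 3·row C = (4, −3, 4)   [check: −3·24 + 4·19 = 4]
  5 = 1·4 + 1   → row E = row C − 1·row D = (1, 4, −5)   [check: 4·24 − 5·19 = 1]
  4 = 4·1 + 0   → remainder 0, stop. gcd = 1 (last nonzero row E).
The gcd is 1, so 19 is invertible mod 24. The last nonzero row gives 4·24 − 5·19 = 1, so t = −5. So 19^(−1) ≡ −5 ≡ 19 (mod 24). Verify: 19 · 19 = 361 ≡ 1 (mod 24). ✓

Final answer: 19^(−1) ≡ 19 (mod 24)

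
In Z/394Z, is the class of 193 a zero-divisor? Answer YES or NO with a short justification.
gcd(193, 394) = 1, so 193 is a unit in Z/394Z (it has a multiplicative inverse). A unit cannot be a zero-divisor: if 193·b ≡ 0 then multiplying both sides by 193^(−1) gives b ≡ 0. So 193 is not a zero-divisor.

Final answer: NO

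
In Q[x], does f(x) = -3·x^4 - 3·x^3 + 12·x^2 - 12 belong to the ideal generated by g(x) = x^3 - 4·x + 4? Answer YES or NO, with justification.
In Q[x] the ideal (g) consists of all multiples of g, so f ∈ (g) iff g | f, i.e. iff the remainder of f on division by g is 0. Divide f by g (g is monic, so eliminate the leading term of the running remainder at each step):
  leading term -3·x^4: subtract (-3·x)·g(x) = -3·x^4 + 12·x^2 - 12·x, leaving -3·x^3 + 12·x - 12
  leading term -3·x^3: subtract (-3)·g(x) = -3·x^3 + 12·x - 12, leaving 0
The remainder is 0, so f(x) = g(x) · h(x) with h(x) = -3·x - 3. Hence g | f, i.e. f ∈ (g).

Final answer: YES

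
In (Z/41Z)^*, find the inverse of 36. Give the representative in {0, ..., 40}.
36^(−1) ≡ 8 (mod 41)

Apply the extended Euclidean algorithm to (41, 36), tracking rows (r, s, t) with s·41 + t·36 = r. Each division r_prev = q·r_cur + r_new produces the new row as (previous row) − q·(current row):
  row A: (41, 1, 0)   [1·41 + 0·36 = 41]
  row B: (36, 0, 1)   [0·41 + 1·36 = 36]
  41 = 1·36 + 5   → row C = row A − 1·row B = (5, 1, −1)   [check: 1·41 − 1·36 = 5]
  36 = 7·5 + 1   → row D = row B − 7·row C = (1, −7, 8)   [check: −7·41 + 8·36 = 1]
  5 = 5·1 + 0   → remainder 0, stop. gcd = 1 (last nonzero row D).
The gcd is 1, so 36 is invertible mod 41. The last nonzero row gives −7·41 + 8·36 = 1, so t = 8. So 36^(−1) ≡ 8 (mod 41). Verify: 36 · 8 = 288 ≡ 1 (mod 41). ✓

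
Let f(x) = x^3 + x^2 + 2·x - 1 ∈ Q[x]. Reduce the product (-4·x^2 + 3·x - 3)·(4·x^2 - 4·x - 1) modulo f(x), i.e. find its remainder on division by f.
First multiply in Q[x] without reducing: a · b = -16·x^4 + 28·x^3 - 20·x^2 + 9·x + 3. Now divide by f(x) = x^3 + x^2 + 2·x - 1, eliminating the leading term at each step:
  leading term -16·x^4: subtract (-16·x)·f(x) = -16·x^4 - 16·x^3 - 32·x^2 + 16·x, leaving 44·x^3 + 12·x^2 - 7·x + 3
  leading term 44·x^3: subtract (44)·f(x) = 44·x^3 + 44·x^2 + 88·x - 44, leaving -32·x^2 - 95·x + 47
The degree is now < 3, so this is the remainder. Hence a · b ≡ -32·x^2 - 95·x + 47 in Q[x]/(f).

Final answer: a · b ≡ -32·x^2 - 95·x + 47 (mod f(x))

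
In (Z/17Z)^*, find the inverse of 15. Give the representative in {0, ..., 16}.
Apply the extended Euclidean algorithm to (17, 15), tracking rows (r, s, t) with s·17 + t·15 = r. Each division r_prev = q·r_cur + r_new produces the new row as (previous row) − q·(current row):
  row A: (17, 1, 0)   [1·17 + 0·15 = 17]
  row B: (15, 0, 1)   [0·17 + 1·15 = 15]
  17 = 1·15 + 2   → row C = row A − 1·row B = (2, 1, −1)   [check: 1·17 − 1·15 = 2]
  15 = 7·2 + 1   → row D = row B − 7·row C = (1, −7, 8)   [check: −7·17 + 8·15 = 1]
  2 = 2·1 + 0   → remainder 0, stop. gcd = 1 (last nonzero row D).
The gcd is 1, so 15 is invertible mod 17. The last nonzero row gives −7·17 + 8·15 = 1, so t = 8. So 15^(−1) ≡ 8 (mod 17). Verify: 15 · 8 = 120 ≡ 1 (mod 17). ✓

Final answer: 15^(−1) ≡ 8 (mod 17)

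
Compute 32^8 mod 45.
16

Use repeated squaring. Binary(8) = 1000. Walk through the bits of the exponent 8 left-to-right: at each bit after the leading one, square the running value, then multiply by 32 if the bit is 1 (always reducing mod 45):
  bit 1 = 1 (leading): start with 32.
  bit 2 = 0: square 32^2 = 1024 ≡ 34 (mod 45).
  bit 3 = 0: square 34^2 = 1156 ≡ 31 (mod 45).
  bit 4 = 0: square 31^2 = 961 ≡ 16 (mod 45).
Final value: 32^8 ≡ 16 (mod 45).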